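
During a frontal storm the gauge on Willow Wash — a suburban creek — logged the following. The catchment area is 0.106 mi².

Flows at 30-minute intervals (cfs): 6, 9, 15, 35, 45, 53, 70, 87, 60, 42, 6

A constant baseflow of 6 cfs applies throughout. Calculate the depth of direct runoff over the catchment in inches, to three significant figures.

d ≈ 2.65 in

Direct runoff: 0.0, 3.0, 9.0, 29.0, 39.0, 47.0, 64.0, 81.0, 54.0, 36.0, 0.0 cfs; ΣQ_DR = 362.0 cfs.
V = ΣQ_DR · Δt = 362.0 × 1800 s = 6.516 × 10^5 ft³.
Over A = 0.106 mi², depth = V / A = 2.65 in.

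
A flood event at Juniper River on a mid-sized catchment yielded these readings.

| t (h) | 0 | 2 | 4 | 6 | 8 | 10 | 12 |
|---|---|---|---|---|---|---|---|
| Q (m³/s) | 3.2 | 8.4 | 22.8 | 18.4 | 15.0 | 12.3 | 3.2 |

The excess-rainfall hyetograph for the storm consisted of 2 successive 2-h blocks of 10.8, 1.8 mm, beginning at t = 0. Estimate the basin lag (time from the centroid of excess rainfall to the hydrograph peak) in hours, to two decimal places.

Centroid of excess rainfall: t_c = Σ P_i·t̄_i / ΣP_i = 1.2857 h (block centres at 1, 3 h).
Hydrograph peak occurs at t = 4 h, so basin lag t_L = 4 − 1.2857 = 2.71 h.

t_L ≈ 2.71 h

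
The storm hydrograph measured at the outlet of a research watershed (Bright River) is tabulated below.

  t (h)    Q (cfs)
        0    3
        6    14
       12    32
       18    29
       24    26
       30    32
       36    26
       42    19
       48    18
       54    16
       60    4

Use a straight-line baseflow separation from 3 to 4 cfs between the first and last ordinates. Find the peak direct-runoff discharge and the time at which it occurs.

Subtracting baseflow gives direct-runoff ordinates: 0.00, 10.90, 28.80, 25.70, 22.60, 28.50, 22.40, 15.30, 14.20, 12.10, 0.00 cfs.
The maximum is 28.80 cfs, occurring at the reading for t = 12 h.

Q_p = 28.80 cfs at t = 12 h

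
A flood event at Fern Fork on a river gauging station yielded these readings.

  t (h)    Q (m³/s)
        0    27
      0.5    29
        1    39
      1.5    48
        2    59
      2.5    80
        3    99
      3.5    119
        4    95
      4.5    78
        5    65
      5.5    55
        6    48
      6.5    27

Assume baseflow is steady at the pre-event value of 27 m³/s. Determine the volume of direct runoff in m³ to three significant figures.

Direct-runoff ordinates (Q − Q_b): 0.0, 2.0, 12.0, 21.0, 32.0, 53.0, 72.0, 92.0, 68.0, 51.0, 38.0, 28.0, 21.0, 0.0 m³/s.
ΣQ_DR = 490.0 m³/s.
With Δt = 0.5 h = 1800 s, V = ΣQ_DR · Δt = 490.0 × 1800 = 8.82 × 10^5 m³.

V ≈ 8.82 × 10^5 m³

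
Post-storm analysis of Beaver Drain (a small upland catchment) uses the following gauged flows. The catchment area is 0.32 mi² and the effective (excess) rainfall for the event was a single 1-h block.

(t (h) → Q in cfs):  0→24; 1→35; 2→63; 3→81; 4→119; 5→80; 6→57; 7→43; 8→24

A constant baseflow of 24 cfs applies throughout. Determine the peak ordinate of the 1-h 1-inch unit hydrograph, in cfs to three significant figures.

Direct runoff: 0.0, 11.0, 39.0, 57.0, 95.0, 56.0, 33.0, 19.0, 0.0 cfs; ΣQ_DR = 310.0 cfs, peak = 95.0 cfs.
Runoff depth d = ΣQ_DR·Δt / A = 310.0 × 3600 / (0.32 mi²) = 1.501 in.
The 1-inch UH is the DRH scaled by (1 in)/d, so U_p = 95.0 × 1/1.501 = 63.3 cfs.

U_p ≈ 63.3 cfs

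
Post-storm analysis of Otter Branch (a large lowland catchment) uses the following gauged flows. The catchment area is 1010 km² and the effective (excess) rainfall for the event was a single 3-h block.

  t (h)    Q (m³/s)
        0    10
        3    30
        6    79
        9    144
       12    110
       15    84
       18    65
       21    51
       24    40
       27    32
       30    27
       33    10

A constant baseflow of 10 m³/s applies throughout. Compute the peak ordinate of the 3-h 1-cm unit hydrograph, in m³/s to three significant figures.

U_p ≈ 223 m³/s

Direct runoff: 0.0, 20.0, 69.0, 134.0, 100.0, 74.0, 55.0, 41.0, 30.0, 22.0, 17.0, 0.0 m³/s; ΣQ_DR = 562.0 m³/s, peak = 134.0 m³/s.
Runoff depth d = ΣQ_DR·Δt / A = 562.0 × 10800 / (1010 km²) = 6.010 mm.
The 1-cm UH is the DRH scaled by (10 mm)/d, so U_p = 134.0 × 10/6.010 = 223 m³/s.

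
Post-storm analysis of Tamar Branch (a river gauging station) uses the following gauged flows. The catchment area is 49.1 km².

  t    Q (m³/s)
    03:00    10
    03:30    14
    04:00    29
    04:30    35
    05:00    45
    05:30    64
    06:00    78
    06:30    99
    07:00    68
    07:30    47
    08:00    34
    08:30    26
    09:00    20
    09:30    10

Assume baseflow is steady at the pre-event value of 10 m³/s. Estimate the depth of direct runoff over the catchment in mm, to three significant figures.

Direct runoff: 0.0, 4.0, 19.0, 25.0, 35.0, 54.0, 68.0, 89.0, 58.0, 37.0, 24.0, 16.0, 10.0, 0.0 m³/s; ΣQ_DR = 439.0 m³/s.
V = ΣQ_DR · Δt = 439.0 × 1800 s = 7.902 × 10^5 m³.
Over A = 49.1 km², depth = V / A = 16.1 mm.

d ≈ 16.1 mm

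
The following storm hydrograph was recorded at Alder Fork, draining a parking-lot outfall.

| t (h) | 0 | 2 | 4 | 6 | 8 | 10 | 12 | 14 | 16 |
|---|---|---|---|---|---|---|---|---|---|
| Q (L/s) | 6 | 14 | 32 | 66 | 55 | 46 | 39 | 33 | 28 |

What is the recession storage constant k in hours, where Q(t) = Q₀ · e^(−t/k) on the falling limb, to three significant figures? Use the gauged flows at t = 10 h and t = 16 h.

On the falling limb, Q drops from 46 to 28 L/s between t = 10 h and t = 16 h (Δt = 6 h).
k = −Δt / ln(Q₂/Q₁) = −6 / ln(28/46) = 12.1 h.

k ≈ 12.1 h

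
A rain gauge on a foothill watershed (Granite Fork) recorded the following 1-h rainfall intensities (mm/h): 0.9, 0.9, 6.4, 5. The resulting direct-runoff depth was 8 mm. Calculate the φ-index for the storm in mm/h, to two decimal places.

φ ≈ 1.70 mm/h

Only the 2 blocks with intensity above φ contribute runoff: 6.4, 5 mm/h.
Σ(I−φ)·Δt = d  ⇒  (6.4+5 − 2φ)·1 = 8
φ = (11.40 − 8/1) / 2 = 1.70 mm/h.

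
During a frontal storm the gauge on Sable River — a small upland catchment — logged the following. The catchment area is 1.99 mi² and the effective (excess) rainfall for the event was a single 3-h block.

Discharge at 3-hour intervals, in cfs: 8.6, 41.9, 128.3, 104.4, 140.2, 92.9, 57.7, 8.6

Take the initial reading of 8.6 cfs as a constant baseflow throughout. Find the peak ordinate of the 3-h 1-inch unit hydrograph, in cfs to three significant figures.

Direct runoff: 0.0, 33.3, 119.7, 95.8, 131.6, 84.3, 49.1, 0.0 cfs; ΣQ_DR = 513.8 cfs, peak = 131.6 cfs.
Runoff depth d = ΣQ_DR·Δt / A = 513.8 × 10800 / (1.99 mi²) = 1.200 in.
The 1-inch UH is the DRH scaled by (1 in)/d, so U_p = 131.6 × 1/1.200 = 110 cfs.

U_p ≈ 110 cfs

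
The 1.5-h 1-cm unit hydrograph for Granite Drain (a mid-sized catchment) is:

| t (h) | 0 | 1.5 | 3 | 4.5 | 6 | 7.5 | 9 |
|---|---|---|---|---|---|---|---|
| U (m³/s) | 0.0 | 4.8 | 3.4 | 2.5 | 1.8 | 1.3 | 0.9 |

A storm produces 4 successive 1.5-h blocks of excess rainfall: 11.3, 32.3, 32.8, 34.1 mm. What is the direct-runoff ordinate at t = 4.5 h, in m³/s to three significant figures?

Q ≈ 29.6 m³/s

By discrete convolution, Q_j = Σ (P_i / 10 mm) · U_{j−i}.
At t = 4.5 h (j=3): Q = (11.3/10)·2.5 + (32.3/10)·3.4 + (32.8/10)·4.8 + (34.1/10)·0.0 = 29.6 m³/s.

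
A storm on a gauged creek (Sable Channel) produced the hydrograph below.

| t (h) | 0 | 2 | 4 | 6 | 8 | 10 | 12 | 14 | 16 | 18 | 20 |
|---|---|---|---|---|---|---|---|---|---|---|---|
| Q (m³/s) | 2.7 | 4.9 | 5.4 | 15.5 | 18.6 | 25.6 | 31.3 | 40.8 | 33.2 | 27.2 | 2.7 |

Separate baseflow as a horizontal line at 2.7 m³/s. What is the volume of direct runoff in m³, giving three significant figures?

V ≈ 1.28 × 10^6 m³

Direct-runoff ordinates (Q − Q_b): 0.0, 2.2, 2.7, 12.8, 15.9, 22.9, 28.6, 38.1, 30.5, 24.5, 0.0 m³/s.
ΣQ_DR = 178.2 m³/s.
With Δt = 2 h = 7200 s, V = ΣQ_DR · Δt = 178.2 × 7200 = 1.28 × 10^6 m³.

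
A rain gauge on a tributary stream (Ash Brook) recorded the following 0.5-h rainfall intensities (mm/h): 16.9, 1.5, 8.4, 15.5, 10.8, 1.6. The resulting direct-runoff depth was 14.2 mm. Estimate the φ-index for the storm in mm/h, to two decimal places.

Only the 4 blocks with intensity above φ contribute runoff: 16.9, 8.4, 15.5, 10.8 mm/h.
Σ(I−φ)·Δt = d  ⇒  (16.9+8.4+15.5+10.8 − 4φ)·0.5 = 14.2
φ = (51.60 − 14.2/0.5) / 4 = 5.80 mm/h.

φ ≈ 5.80 mm/h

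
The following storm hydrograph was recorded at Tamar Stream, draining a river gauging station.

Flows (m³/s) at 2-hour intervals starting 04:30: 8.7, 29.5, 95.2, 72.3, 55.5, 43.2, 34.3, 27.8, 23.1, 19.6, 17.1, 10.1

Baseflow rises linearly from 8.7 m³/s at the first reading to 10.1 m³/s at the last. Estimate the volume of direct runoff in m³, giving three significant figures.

Direct-runoff ordinates (Q − Q_b): 0.00, 20.67, 86.25, 63.22, 46.29, 33.86, 24.84, 18.21, 13.38, 9.75, 7.13, 0.00 m³/s.
ΣQ_DR = 323.6 m³/s.
With Δt = 2 h = 7200 s, V = ΣQ_DR · Δt = 323.6 × 7200 = 2.33 × 10^6 m³.

V ≈ 2.33 × 10^6 m³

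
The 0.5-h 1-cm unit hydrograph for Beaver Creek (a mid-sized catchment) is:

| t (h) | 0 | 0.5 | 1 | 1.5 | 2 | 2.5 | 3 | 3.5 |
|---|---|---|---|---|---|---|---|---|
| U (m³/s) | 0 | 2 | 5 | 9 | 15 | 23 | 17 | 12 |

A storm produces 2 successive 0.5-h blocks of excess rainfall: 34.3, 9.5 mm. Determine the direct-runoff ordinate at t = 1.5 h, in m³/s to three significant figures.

Q ≈ 35.6 m³/s

By discrete convolution, Q_j = Σ (P_i / 10 mm) · U_{j−i}.
At t = 1.5 h (j=3): Q = (34.3/10)·9 + (9.5/10)·5 = 35.6 m³/s.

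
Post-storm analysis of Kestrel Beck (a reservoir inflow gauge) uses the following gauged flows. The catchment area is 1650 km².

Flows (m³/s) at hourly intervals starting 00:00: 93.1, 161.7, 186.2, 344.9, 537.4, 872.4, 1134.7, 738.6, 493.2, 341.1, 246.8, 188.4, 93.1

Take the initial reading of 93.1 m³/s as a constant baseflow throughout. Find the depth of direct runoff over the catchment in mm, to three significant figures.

Direct runoff: 0.0, 68.6, 93.1, 251.8, 444.3, 779.3, 1041.6, 645.5, 400.1, 248.0, 153.7, 95.3, 0.0 m³/s; ΣQ_DR = 4221 m³/s.
V = ΣQ_DR · Δt = 4221 × 3600 s = 1.520 × 10^7 m³.
Over A = 1650 km², depth = V / A = 9.21 mm.

d ≈ 9.21 mm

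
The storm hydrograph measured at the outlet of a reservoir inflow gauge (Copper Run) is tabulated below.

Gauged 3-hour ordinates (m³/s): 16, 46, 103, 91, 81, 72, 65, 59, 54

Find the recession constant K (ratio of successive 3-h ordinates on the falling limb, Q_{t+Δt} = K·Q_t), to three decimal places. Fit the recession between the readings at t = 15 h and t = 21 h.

Using the recession-limb readings at t = 15 h and t = 21 h: Q falls from 72 to 59 m³/s over 2 intervals.
K = (Q₂/Q₁)^(1/2) = (59/72)^(1/2) = 0.905.

K ≈ 0.905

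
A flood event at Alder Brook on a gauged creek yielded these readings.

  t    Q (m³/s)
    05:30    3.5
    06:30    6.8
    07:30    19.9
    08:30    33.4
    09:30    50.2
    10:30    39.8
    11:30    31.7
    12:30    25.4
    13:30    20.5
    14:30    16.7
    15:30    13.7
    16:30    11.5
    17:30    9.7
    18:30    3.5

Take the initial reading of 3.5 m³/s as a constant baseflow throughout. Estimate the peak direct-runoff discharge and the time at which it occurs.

Subtracting baseflow gives direct-runoff ordinates: 0.0, 3.3, 16.4, 29.9, 46.7, 36.3, 28.2, 21.9, 17.0, 13.2, 10.2, 8.0, 6.2, 0.0 m³/s.
The maximum is 46.7 m³/s, occurring at the reading for t = 09:30.

Q_p = 46.7 m³/s at t = 09:30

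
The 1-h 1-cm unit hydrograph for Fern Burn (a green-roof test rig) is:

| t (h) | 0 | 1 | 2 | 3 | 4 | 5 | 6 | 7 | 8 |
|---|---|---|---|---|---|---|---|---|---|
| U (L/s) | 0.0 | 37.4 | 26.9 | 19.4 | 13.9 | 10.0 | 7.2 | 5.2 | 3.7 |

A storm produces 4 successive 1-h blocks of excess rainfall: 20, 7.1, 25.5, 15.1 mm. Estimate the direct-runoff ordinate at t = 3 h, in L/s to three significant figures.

By discrete convolution, Q_j = Σ (P_i / 10 mm) · U_{j−i}.
At t = 3 h (j=3): Q = (20/10)·19.4 + (7.1/10)·26.9 + (25.5/10)·37.4 + (15.1/10)·0.0 = 153 L/s.

Q ≈ 153 L/s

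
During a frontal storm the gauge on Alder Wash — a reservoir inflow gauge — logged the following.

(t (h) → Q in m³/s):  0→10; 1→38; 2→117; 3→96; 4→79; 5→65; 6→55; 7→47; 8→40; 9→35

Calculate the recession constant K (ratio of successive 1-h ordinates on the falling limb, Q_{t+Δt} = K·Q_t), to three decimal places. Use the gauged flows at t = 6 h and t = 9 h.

K ≈ 0.860

Using the recession-limb readings at t = 6 h and t = 9 h: Q falls from 55 to 35 m³/s over 3 intervals.
K = (Q₂/Q₁)^(1/3) = (35/55)^(1/3) = 0.860.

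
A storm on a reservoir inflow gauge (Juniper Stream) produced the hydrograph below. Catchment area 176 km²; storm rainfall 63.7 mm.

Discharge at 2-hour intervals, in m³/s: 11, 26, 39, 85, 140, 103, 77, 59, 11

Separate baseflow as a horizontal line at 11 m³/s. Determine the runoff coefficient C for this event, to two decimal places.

C ≈ 0.29

ΣQ_DR = 452.0 m³/s; V = ΣQ_DR·Δt = 3.254 × 10^6 m³.
Runoff depth d = V / A = 18.49 mm.
C = d / P = 18.49 / 63.7 = 0.29.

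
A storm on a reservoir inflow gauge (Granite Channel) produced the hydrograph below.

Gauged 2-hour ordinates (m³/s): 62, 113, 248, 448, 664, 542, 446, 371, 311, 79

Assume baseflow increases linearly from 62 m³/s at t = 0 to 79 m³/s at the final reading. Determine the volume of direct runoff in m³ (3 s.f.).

Direct-runoff ordinates (Q − Q_b): 0.00, 49.11, 182.22, 380.33, 594.44, 470.56, 372.67, 295.78, 233.89, 0.00 m³/s.
ΣQ_DR = 2579 m³/s.
With Δt = 2 h = 7200 s, V = ΣQ_DR · Δt = 2579 × 7200 = 1.86 × 10^7 m³.

V ≈ 1.86 × 10^7 m³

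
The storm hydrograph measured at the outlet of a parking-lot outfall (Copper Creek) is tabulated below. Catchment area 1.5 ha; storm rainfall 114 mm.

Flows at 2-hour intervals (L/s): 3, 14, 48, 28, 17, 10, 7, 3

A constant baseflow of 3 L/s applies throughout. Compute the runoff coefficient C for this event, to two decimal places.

ΣQ_DR = 106.0 L/s; V = ΣQ_DR·Δt = 7.632 × 10^5 L.
Runoff depth d = V / A = 50.88 mm.
C = d / P = 50.88 / 114 = 0.45.

C ≈ 0.45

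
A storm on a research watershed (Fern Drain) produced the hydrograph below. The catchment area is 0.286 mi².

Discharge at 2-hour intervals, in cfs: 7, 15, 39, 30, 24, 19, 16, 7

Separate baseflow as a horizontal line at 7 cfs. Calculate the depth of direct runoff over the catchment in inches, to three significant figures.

Direct runoff: 0.0, 8.0, 32.0, 23.0, 17.0, 12.0, 9.0, 0.0 cfs; ΣQ_DR = 101.0 cfs.
V = ΣQ_DR · Δt = 101.0 × 7200 s = 7.272 × 10^5 ft³.
Over A = 0.286 mi², depth = V / A = 1.09 in.

d ≈ 1.09 in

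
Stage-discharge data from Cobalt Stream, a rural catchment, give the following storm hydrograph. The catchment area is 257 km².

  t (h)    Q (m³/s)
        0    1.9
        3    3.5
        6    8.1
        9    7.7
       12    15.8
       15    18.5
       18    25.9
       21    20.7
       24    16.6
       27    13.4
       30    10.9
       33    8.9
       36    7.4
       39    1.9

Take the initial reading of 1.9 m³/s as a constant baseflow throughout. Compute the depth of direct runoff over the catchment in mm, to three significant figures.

Direct runoff: 0.0, 1.6, 6.2, 5.8, 13.9, 16.6, 24.0, 18.8, 14.7, 11.5, 9.0, 7.0, 5.5, 0.0 m³/s; ΣQ_DR = 134.6 m³/s.
V = ΣQ_DR · Δt = 134.6 × 10800 s = 1.454 × 10^6 m³.
Over A = 257 km², depth = V / A = 5.66 mm.

d ≈ 5.66 mm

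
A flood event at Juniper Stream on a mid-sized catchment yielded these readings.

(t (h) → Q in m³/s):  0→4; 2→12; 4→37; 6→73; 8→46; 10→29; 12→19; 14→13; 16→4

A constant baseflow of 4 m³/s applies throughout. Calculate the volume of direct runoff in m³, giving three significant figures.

V ≈ 1.45 × 10^6 m³

Direct-runoff ordinates (Q − Q_b): 0.0, 8.0, 33.0, 69.0, 42.0, 25.0, 15.0, 9.0, 0.0 m³/s.
ΣQ_DR = 201.0 m³/s.
With Δt = 2 h = 7200 s, V = ΣQ_DR · Δt = 201.0 × 7200 = 1.45 × 10^6 m³.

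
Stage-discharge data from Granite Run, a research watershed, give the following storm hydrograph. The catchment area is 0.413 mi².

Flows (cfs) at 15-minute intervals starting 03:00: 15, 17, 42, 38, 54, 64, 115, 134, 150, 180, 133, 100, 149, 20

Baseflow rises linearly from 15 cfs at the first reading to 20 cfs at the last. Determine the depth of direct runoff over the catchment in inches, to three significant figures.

Direct runoff: 0.00, 1.62, 26.23, 21.85, 37.46, 47.08, 97.69, 116.31, 131.92, 161.54, 114.15, 80.77, 129.38, 0.00 cfs; ΣQ_DR = 966.0 cfs.
V = ΣQ_DR · Δt = 966.0 × 900 s = 8.694 × 10^5 ft³.
Over A = 0.413 mi², depth = V / A = 0.906 in.

d ≈ 0.906 in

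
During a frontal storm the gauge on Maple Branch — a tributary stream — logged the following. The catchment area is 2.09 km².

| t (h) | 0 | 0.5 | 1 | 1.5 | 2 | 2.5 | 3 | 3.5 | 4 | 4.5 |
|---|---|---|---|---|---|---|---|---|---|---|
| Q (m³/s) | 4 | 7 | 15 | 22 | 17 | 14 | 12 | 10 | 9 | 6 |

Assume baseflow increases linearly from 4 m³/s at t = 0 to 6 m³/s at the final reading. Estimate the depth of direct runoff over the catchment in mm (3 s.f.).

d ≈ 56.8 mm

Direct runoff: 0.00, 2.78, 10.56, 17.33, 12.11, 8.89, 6.67, 4.44, 3.22, 0.00 m³/s; ΣQ_DR = 66.00 m³/s.
V = ΣQ_DR · Δt = 66.00 × 1800 s = 1.188 × 10^5 m³.
Over A = 2.09 km², depth = V / A = 56.8 mm.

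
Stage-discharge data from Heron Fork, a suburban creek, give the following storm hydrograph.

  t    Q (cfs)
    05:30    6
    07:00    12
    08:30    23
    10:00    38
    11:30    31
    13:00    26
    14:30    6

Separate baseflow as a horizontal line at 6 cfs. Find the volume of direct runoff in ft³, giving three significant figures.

Direct-runoff ordinates (Q − Q_b): 0.0, 6.0, 17.0, 32.0, 25.0, 20.0, 0.0 cfs.
ΣQ_DR = 100.0 cfs.
With Δt = 1.5 h = 5400 s, V = ΣQ_DR · Δt = 100.0 × 5400 = 5.40 × 10^5 ft³.

V ≈ 5.40 × 10^5 ft³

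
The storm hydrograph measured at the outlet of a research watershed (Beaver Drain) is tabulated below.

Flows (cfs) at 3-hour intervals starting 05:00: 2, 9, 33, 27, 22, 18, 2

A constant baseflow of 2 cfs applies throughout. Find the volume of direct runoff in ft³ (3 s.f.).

V ≈ 1.07 × 10^6 ft³

Direct-runoff ordinates (Q − Q_b): 0.0, 7.0, 31.0, 25.0, 20.0, 16.0, 0.0 cfs.
ΣQ_DR = 99.00 cfs.
With Δt = 3 h = 10800 s, V = ΣQ_DR · Δt = 99.00 × 10800 = 1.07 × 10^6 ft³.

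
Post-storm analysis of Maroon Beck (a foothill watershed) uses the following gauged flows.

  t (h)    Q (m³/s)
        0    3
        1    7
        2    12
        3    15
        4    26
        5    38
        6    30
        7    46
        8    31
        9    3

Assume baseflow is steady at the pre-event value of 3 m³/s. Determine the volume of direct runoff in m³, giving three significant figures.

V ≈ 6.52 × 10^5 m³

Direct-runoff ordinates (Q − Q_b): 0.0, 4.0, 9.0, 12.0, 23.0, 35.0, 27.0, 43.0, 28.0, 0.0 m³/s.
ΣQ_DR = 181.0 m³/s.
With Δt = 1 h = 3600 s, V = ΣQ_DR · Δt = 181.0 × 3600 = 6.52 × 10^5 m³.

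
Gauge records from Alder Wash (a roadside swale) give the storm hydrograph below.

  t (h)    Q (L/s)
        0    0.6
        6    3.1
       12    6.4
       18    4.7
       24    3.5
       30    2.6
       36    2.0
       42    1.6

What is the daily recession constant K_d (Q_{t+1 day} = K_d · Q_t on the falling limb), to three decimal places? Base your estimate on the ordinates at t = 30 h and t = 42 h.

K_d ≈ 0.379

Between t = 30 h and t = 42 h the flow falls from 2.6 to 1.6 L/s over 2×6 h = 12 h.
Per-interval ratio K = (1.6/2.6)^(1/2) = 0.7845; K_d = K^(24/6) = 0.379.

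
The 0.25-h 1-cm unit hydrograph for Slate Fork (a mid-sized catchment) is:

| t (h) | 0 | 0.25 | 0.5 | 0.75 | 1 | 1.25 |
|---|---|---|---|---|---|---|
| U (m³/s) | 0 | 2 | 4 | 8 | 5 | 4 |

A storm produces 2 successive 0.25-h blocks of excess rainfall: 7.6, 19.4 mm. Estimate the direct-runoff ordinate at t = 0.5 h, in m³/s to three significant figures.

By discrete convolution, Q_j = Σ (P_i / 10 mm) · U_{j−i}.
At t = 0.5 h (j=2): Q = (7.6/10)·4 + (19.4/10)·2 = 6.92 m³/s.

Q ≈ 6.92 m³/s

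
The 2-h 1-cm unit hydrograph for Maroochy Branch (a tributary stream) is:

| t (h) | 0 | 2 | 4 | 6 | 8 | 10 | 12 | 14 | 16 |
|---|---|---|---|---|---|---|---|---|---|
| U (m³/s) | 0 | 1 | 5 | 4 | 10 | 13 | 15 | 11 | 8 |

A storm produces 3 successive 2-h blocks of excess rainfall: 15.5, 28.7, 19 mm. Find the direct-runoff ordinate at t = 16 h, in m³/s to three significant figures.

By discrete convolution, Q_j = Σ (P_i / 10 mm) · U_{j−i}.
At t = 16 h (j=8): Q = (15.5/10)·8 + (28.7/10)·11 + (19/10)·15 = 72.5 m³/s.

Q ≈ 72.5 m³/s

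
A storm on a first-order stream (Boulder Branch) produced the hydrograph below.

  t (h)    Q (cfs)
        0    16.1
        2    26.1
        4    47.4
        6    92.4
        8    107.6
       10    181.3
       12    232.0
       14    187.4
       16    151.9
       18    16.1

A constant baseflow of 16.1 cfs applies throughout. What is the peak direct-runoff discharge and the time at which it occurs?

Subtracting baseflow gives direct-runoff ordinates: 0.0, 10.0, 31.3, 76.3, 91.5, 165.2, 215.9, 171.3, 135.8, 0.0 cfs.
The maximum is 215.9 cfs, occurring at the reading for t = 12 h.

Q_p = 215.9 cfs at t = 12 h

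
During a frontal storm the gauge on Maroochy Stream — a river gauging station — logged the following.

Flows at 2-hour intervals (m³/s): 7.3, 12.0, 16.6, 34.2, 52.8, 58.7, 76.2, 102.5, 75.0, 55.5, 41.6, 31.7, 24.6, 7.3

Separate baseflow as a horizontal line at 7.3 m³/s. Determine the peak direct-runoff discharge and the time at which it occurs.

Q_p = 95.2 m³/s at t = 14 h

Subtracting baseflow gives direct-runoff ordinates: 0.0, 4.7, 9.3, 26.9, 45.5, 51.4, 68.9, 95.2, 67.7, 48.2, 34.3, 24.4, 17.3, 0.0 m³/s.
The maximum is 95.2 m³/s, occurring at the reading for t = 14 h.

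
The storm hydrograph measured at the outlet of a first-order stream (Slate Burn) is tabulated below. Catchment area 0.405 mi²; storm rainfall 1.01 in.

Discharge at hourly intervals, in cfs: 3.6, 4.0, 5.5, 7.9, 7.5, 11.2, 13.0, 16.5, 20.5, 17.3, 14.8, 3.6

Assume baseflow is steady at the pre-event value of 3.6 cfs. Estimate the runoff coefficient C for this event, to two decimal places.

ΣQ_DR = 82.20 cfs; V = ΣQ_DR·Δt = 2.959 × 10^5 ft³.
Runoff depth d = V / A = 0.3145 in.
C = d / P = 0.3145 / 1.01 = 0.31.

C ≈ 0.31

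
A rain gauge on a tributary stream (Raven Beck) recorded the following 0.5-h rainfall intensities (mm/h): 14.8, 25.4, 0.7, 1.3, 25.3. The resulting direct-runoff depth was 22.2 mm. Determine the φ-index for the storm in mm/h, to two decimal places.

Only the 3 blocks with intensity above φ contribute runoff: 14.8, 25.4, 25.3 mm/h.
Σ(I−φ)·Δt = d  ⇒  (14.8+25.4+25.3 − 3φ)·0.5 = 22.2
φ = (65.50 − 22.2/0.5) / 3 = 7.03 mm/h.

φ ≈ 7.03 mm/h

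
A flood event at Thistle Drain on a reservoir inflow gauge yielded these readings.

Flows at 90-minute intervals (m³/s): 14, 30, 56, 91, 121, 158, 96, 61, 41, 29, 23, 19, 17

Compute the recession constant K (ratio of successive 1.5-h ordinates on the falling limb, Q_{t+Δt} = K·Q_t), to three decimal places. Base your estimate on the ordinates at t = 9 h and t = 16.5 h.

Using the recession-limb readings at t = 9 h and t = 16.5 h: Q falls from 96 to 19 m³/s over 5 intervals.
K = (Q₂/Q₁)^(1/5) = (19/96)^(1/5) = 0.723.

K ≈ 0.723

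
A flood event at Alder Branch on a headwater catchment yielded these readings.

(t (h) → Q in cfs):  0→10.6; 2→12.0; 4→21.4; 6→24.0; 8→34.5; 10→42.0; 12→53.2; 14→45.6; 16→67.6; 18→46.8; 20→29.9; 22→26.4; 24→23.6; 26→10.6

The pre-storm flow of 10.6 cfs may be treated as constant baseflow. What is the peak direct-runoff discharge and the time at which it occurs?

Subtracting baseflow gives direct-runoff ordinates: 0.0, 1.4, 10.8, 13.4, 23.9, 31.4, 42.6, 35.0, 57.0, 36.2, 19.3, 15.8, 13.0, 0.0 cfs.
The maximum is 57.0 cfs, occurring at the reading for t = 16 h.

Q_p = 57.0 cfs at t = 16 h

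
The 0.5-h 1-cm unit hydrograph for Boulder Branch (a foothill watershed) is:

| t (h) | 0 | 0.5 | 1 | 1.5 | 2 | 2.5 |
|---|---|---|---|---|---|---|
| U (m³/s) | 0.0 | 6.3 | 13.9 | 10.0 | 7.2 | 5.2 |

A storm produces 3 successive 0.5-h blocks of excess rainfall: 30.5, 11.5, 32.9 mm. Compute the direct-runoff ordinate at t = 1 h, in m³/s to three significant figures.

By discrete convolution, Q_j = Σ (P_i / 10 mm) · U_{j−i}.
At t = 1 h (j=2): Q = (30.5/10)·13.9 + (11.5/10)·6.3 + (32.9/10)·0.0 = 49.6 m³/s.

Q ≈ 49.6 m³/s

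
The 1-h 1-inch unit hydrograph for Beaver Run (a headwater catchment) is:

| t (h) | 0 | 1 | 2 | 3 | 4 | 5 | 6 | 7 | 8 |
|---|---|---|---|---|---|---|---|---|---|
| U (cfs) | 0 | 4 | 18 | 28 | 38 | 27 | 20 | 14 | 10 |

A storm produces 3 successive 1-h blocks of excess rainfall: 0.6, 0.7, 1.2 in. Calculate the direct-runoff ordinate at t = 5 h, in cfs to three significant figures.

By discrete convolution, Q_j = Σ (P_i / 1 in) · U_{j−i}.
At t = 5 h (j=5): Q = (0.6/1)·27 + (0.7/1)·38 + (1.2/1)·28 = 76.4 cfs.

Q ≈ 76.4 cfs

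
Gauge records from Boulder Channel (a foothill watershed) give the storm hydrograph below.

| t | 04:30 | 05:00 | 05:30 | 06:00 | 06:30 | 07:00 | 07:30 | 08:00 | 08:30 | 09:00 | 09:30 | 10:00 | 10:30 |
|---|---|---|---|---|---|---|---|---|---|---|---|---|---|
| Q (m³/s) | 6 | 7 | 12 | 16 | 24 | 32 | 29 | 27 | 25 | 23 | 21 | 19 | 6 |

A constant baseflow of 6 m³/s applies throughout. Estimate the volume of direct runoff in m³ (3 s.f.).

V ≈ 3.04 × 10^5 m³

Direct-runoff ordinates (Q − Q_b): 0.0, 1.0, 6.0, 10.0, 18.0, 26.0, 23.0, 21.0, 19.0, 17.0, 15.0, 13.0, 0.0 m³/s.
ΣQ_DR = 169.0 m³/s.
With Δt = 0.5 h = 1800 s, V = ΣQ_DR · Δt = 169.0 × 1800 = 3.04 × 10^5 m³.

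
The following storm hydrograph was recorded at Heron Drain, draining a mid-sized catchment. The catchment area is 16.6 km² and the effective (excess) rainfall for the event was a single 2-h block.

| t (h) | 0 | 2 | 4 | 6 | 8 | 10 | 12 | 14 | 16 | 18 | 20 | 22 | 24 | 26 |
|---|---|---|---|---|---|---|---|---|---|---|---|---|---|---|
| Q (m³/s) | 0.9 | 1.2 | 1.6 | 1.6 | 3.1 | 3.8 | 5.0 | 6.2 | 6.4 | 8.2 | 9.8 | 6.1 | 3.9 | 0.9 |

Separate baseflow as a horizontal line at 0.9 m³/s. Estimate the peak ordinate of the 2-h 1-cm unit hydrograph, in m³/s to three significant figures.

Direct runoff: 0.0, 0.3, 0.7, 0.7, 2.2, 2.9, 4.1, 5.3, 5.5, 7.3, 8.9, 5.2, 3.0, 0.0 m³/s; ΣQ_DR = 46.10 m³/s, peak = 8.9 m³/s.
Runoff depth d = ΣQ_DR·Δt / A = 46.10 × 7200 / (16.6 km²) = 20.00 mm.
The 1-cm UH is the DRH scaled by (10 mm)/d, so U_p = 8.9 × 10/20.00 = 4.45 m³/s.

U_p ≈ 4.45 m³/s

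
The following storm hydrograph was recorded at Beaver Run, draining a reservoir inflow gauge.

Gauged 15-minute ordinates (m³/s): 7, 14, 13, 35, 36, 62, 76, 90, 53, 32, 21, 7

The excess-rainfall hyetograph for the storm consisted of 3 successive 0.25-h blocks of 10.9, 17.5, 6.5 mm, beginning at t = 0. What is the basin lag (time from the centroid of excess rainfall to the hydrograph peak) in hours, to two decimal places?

t_L ≈ 1.41 h

Centroid of excess rainfall: t_c = Σ P_i·t̄_i / ΣP_i = 0.3435 h (block centres at 0.125, 0.375, 0.625 h).
Hydrograph peak occurs at t = 1.75 h, so basin lag t_L = 1.75 − 0.3435 = 1.41 h.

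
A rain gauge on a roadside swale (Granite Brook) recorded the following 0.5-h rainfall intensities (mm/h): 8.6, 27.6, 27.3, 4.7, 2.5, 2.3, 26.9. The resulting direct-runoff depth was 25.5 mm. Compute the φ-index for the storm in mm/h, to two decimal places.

Only the 3 blocks with intensity above φ contribute runoff: 27.6, 27.3, 26.9 mm/h.
Σ(I−φ)·Δt = d  ⇒  (27.6+27.3+26.9 − 3φ)·0.5 = 25.5
φ = (81.80 − 25.5/0.5) / 3 = 10.27 mm/h.

φ ≈ 10.27 mm/h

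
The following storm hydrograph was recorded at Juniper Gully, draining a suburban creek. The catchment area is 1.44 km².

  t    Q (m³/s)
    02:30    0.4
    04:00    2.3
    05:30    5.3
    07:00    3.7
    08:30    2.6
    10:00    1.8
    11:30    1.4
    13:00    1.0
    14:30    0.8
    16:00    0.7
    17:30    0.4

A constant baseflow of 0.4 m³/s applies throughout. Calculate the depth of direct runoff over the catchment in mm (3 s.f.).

Direct runoff: 0.0, 1.9, 4.9, 3.3, 2.2, 1.4, 1.0, 0.6, 0.4, 0.3, 0.0 m³/s; ΣQ_DR = 16.00 m³/s.
V = ΣQ_DR · Δt = 16.00 × 5400 s = 86400 m³.
Over A = 1.44 km², depth = V / A = 60.0 mm.

d ≈ 60.0 mm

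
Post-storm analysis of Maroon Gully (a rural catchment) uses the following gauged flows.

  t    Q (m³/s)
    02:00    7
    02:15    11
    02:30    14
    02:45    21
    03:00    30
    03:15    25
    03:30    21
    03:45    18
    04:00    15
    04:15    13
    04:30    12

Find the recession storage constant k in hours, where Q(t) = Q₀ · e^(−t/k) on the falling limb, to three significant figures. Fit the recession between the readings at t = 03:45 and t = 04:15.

On the falling limb, Q drops from 18 to 13 m³/s between t = 03:45 and t = 04:15 (Δt = 0.5 h).
k = −Δt / ln(Q₂/Q₁) = −0.5 / ln(13/18) = 1.54 h.

k ≈ 1.54 h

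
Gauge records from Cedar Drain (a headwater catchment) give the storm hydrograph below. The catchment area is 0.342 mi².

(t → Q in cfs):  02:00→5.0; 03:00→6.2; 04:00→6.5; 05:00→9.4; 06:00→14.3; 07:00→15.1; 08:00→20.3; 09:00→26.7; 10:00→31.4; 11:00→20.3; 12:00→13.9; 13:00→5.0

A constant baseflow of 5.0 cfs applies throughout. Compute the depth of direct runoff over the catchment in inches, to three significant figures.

Direct runoff: 0.0, 1.2, 1.5, 4.4, 9.3, 10.1, 15.3, 21.7, 26.4, 15.3, 8.9, 0.0 cfs; ΣQ_DR = 114.1 cfs.
V = ΣQ_DR · Δt = 114.1 × 3600 s = 4.108 × 10^5 ft³.
Over A = 0.342 mi², depth = V / A = 0.517 in.

d ≈ 0.517 in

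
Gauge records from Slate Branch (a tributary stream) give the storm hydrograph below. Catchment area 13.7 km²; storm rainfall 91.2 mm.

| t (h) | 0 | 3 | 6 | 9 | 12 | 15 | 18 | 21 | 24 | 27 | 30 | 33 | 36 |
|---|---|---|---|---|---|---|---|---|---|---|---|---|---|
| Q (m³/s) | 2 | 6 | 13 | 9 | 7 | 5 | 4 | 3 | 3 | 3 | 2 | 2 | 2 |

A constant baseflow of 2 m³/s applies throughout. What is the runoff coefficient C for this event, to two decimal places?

ΣQ_DR = 35.00 m³/s; V = ΣQ_DR·Δt = 3.780 × 10^5 m³.
Runoff depth d = V / A = 27.59 mm.
C = d / P = 27.59 / 91.2 = 0.30.

C ≈ 0.30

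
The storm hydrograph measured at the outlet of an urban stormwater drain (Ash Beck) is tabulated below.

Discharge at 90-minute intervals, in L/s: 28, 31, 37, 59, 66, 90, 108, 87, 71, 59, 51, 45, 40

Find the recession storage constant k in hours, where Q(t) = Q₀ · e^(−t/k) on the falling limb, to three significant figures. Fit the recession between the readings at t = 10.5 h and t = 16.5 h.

On the falling limb, Q drops from 87 to 45 L/s between t = 10.5 h and t = 16.5 h (Δt = 6 h).
k = −Δt / ln(Q₂/Q₁) = −6 / ln(45/87) = 9.10 h.

k ≈ 9.10 h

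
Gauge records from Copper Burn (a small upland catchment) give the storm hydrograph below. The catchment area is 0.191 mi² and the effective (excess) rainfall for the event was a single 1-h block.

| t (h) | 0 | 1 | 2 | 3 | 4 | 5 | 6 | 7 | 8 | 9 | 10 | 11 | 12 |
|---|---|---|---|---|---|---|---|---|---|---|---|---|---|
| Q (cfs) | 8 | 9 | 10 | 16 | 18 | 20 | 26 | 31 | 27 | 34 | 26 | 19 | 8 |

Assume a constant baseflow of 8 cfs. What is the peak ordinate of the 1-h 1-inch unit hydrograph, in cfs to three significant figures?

Direct runoff: 0.0, 1.0, 2.0, 8.0, 10.0, 12.0, 18.0, 23.0, 19.0, 26.0, 18.0, 11.0, 0.0 cfs; ΣQ_DR = 148.0 cfs, peak = 26.0 cfs.
Runoff depth d = ΣQ_DR·Δt / A = 148.0 × 3600 / (0.191 mi²) = 1.201 in.
The 1-inch UH is the DRH scaled by (1 in)/d, so U_p = 26.0 × 1/1.201 = 21.7 cfs.

U_p ≈ 21.7 cfs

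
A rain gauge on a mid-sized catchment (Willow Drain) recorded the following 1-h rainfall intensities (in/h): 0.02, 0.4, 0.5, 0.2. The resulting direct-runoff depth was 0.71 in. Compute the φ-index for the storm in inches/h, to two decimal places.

Only the 3 blocks with intensity above φ contribute runoff: 0.4, 0.5, 0.2 in/h.
Σ(I−φ)·Δt = d  ⇒  (0.4+0.5+0.2 − 3φ)·1 = 0.71
φ = (1.100 − 0.71/1) / 3 = 0.13 in/h.

φ ≈ 0.13 in/h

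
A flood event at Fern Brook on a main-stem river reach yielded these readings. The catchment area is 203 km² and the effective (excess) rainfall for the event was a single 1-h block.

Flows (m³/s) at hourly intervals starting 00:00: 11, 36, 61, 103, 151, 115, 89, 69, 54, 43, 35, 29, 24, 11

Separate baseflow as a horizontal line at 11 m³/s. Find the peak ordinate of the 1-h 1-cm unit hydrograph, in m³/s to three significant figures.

U_p ≈ 117 m³/s

Direct runoff: 0.0, 25.0, 50.0, 92.0, 140.0, 104.0, 78.0, 58.0, 43.0, 32.0, 24.0, 18.0, 13.0, 0.0 m³/s; ΣQ_DR = 677.0 m³/s, peak = 140.0 m³/s.
Runoff depth d = ΣQ_DR·Δt / A = 677.0 × 3600 / (203 km²) = 12.01 mm.
The 1-cm UH is the DRH scaled by (10 mm)/d, so U_p = 140.0 × 10/12.01 = 117 m³/s.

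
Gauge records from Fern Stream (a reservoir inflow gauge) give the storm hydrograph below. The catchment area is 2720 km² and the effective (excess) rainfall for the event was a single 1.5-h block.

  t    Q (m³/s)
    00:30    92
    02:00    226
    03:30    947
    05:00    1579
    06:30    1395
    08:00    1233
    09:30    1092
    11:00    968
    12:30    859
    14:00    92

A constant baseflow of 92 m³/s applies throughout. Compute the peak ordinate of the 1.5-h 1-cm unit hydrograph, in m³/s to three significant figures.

U_p ≈ 990 m³/s

Direct runoff: 0.0, 134.0, 855.0, 1487.0, 1303.0, 1141.0, 1000.0, 876.0, 767.0, 0.0 m³/s; ΣQ_DR = 7563 m³/s, peak = 1487.0 m³/s.
Runoff depth d = ΣQ_DR·Δt / A = 7563 × 5400 / (2720 km²) = 15.01 mm.
The 1-cm UH is the DRH scaled by (10 mm)/d, so U_p = 1487.0 × 10/15.01 = 990 m³/s.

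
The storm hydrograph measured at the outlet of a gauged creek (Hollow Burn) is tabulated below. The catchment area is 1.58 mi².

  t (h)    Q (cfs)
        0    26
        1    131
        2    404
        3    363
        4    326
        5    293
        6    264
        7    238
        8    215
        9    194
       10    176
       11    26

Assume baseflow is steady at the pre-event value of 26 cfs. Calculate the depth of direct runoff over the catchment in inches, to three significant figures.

Direct runoff: 0.0, 105.0, 378.0, 337.0, 300.0, 267.0, 238.0, 212.0, 189.0, 168.0, 150.0, 0.0 cfs; ΣQ_DR = 2344 cfs.
V = ΣQ_DR · Δt = 2344 × 3600 s = 8.438 × 10^6 ft³.
Over A = 1.58 mi², depth = V / A = 2.30 in.

d ≈ 2.30 in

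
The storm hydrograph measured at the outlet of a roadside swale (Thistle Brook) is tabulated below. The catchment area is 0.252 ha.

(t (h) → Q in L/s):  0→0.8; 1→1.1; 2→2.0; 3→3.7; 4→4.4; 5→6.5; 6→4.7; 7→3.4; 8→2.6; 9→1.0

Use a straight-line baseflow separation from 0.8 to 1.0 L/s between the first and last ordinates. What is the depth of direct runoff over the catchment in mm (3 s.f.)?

Direct runoff: 0.00, 0.28, 1.16, 2.83, 3.51, 5.59, 3.77, 2.44, 1.62, 0.00 L/s; ΣQ_DR = 21.20 L/s.
V = ΣQ_DR · Δt = 21.20 × 3600 s = 76320 L.
Over A = 0.252 ha, depth = V / A = 30.3 mm.

d ≈ 30.3 mm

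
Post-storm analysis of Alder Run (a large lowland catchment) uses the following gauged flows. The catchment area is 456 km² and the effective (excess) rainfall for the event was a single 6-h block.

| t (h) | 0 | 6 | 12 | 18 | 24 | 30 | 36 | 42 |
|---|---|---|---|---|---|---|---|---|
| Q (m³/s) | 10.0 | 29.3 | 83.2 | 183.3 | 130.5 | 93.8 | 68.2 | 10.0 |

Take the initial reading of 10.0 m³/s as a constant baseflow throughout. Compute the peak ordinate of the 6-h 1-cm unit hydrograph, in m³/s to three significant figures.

Direct runoff: 0.0, 19.3, 73.2, 173.3, 120.5, 83.8, 58.2, 0.0 m³/s; ΣQ_DR = 528.3 m³/s, peak = 173.3 m³/s.
Runoff depth d = ΣQ_DR·Δt / A = 528.3 × 21600 / (456 km²) = 25.02 mm.
The 1-cm UH is the DRH scaled by (10 mm)/d, so U_p = 173.3 × 10/25.02 = 69.3 m³/s.

U_p ≈ 69.3 m³/s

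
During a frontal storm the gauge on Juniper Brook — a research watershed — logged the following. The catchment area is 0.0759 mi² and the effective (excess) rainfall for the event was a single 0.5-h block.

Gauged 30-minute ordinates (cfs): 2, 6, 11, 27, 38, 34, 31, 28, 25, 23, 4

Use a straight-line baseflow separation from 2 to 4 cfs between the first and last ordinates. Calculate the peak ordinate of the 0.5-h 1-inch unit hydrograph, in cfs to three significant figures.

U_p ≈ 17.6 cfs

Direct runoff: 0.00, 3.80, 8.60, 24.40, 35.20, 31.00, 27.80, 24.60, 21.40, 19.20, 0.00 cfs; ΣQ_DR = 196.0 cfs, peak = 35.20 cfs.
Runoff depth d = ΣQ_DR·Δt / A = 196.0 × 1800 / (0.0759 mi²) = 2.001 in.
The 1-inch UH is the DRH scaled by (1 in)/d, so U_p = 35.20 × 1/2.001 = 17.6 cfs.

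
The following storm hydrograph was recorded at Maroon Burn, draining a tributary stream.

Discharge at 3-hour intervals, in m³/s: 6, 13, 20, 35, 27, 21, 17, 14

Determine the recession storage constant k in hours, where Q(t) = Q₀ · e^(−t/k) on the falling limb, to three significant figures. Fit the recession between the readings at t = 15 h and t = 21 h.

On the falling limb, Q drops from 21 to 14 m³/s between t = 15 h and t = 21 h (Δt = 6 h).
k = −Δt / ln(Q₂/Q₁) = −6 / ln(14/21) = 14.8 h.

k ≈ 14.8 h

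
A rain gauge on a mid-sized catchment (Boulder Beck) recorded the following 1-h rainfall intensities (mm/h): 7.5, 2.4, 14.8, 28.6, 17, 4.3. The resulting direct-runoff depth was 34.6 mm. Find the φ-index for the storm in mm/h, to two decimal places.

φ ≈ 8.60 mm/h

Only the 3 blocks with intensity above φ contribute runoff: 14.8, 28.6, 17 mm/h.
Σ(I−φ)·Δt = d  ⇒  (14.8+28.6+17 − 3φ)·1 = 34.6
φ = (60.40 − 34.6/1) / 3 = 8.60 mm/h.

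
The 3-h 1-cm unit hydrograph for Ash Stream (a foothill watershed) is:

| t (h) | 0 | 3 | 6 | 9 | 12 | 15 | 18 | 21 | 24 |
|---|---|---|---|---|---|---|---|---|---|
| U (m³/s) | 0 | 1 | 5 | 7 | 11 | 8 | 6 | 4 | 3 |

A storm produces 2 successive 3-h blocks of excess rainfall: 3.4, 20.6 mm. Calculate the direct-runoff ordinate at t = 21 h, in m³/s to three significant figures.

Q ≈ 13.7 m³/s

By discrete convolution, Q_j = Σ (P_i / 10 mm) · U_{j−i}.
At t = 21 h (j=7): Q = (3.4/10)·4 + (20.6/10)·6 = 13.7 m³/s.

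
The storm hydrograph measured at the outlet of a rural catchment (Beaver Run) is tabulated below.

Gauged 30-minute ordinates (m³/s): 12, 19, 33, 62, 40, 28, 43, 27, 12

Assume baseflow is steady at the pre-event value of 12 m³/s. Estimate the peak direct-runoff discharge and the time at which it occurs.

Q_p = 50.0 m³/s at t = 1.5 h

Subtracting baseflow gives direct-runoff ordinates: 0.0, 7.0, 21.0, 50.0, 28.0, 16.0, 31.0, 15.0, 0.0 m³/s.
The maximum is 50.0 m³/s, occurring at the reading for t = 1.5 h.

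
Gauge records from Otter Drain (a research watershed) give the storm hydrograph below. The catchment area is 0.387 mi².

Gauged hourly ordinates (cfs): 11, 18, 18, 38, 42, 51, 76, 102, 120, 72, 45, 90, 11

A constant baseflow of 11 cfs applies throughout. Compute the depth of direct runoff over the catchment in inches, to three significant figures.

d ≈ 2.21 in

Direct runoff: 0.0, 7.0, 7.0, 27.0, 31.0, 40.0, 65.0, 91.0, 109.0, 61.0, 34.0, 79.0, 0.0 cfs; ΣQ_DR = 551.0 cfs.
V = ΣQ_DR · Δt = 551.0 × 3600 s = 1.984 × 10^6 ft³.
Over A = 0.387 mi², depth = V / A = 2.21 in.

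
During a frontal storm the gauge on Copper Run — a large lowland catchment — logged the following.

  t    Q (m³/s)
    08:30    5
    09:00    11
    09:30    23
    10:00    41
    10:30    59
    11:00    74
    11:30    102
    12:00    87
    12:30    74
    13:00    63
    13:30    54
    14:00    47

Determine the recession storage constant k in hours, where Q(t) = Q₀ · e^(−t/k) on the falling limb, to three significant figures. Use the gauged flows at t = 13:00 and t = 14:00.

On the falling limb, Q drops from 63 to 47 m³/s between t = 13:00 and t = 14:00 (Δt = 1 h).
k = −Δt / ln(Q₂/Q₁) = −1 / ln(47/63) = 3.41 h.

k ≈ 3.41 h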